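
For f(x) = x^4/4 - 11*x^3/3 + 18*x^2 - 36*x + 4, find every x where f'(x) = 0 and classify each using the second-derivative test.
f'(x) = x^3 - 11*x^2 + 36*x - 36

Solve f'(x) = 0:
  Factor: x^3 - 11*x^2 + 36*x - 36 = (x - 6)*(x - 3)*(x - 2) = 0.
  ⇒ x = 2, 3, 6

f''(x) = 3*x^2 - 22*x + 36
Second-derivative test at each critical point:
  f''(2) = 4 > 0 → local minimum
  f''(3) = -3 < 0 → local maximum
  f''(6) = 12 > 0 → local minimum

Critical points: x = 2 (local minimum); x = 3 (local maximum); x = 6 (local minimum)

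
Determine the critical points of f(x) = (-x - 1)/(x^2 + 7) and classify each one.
f'(x) = (-x^2 + 2*x*(x + 1) - 7)/(x^2 + 7)^2

Solve f'(x) = 0:
  f'(x) = (x^2 + 2*x - 7)/(x^2 + 7)^2; the denominator is positive wherever f is defined, so f'(x) = 0 ⇔ x^2 + 2*x - 7 = 0.
  x^2 + 2*x - 7 = 0 has no rational roots; quadratic formula: x = (-2 ± √32)/2.
  ⇒ x = -2*sqrt(2) - 1 ≈ -3.8284, -1 + 2*sqrt(2) ≈ 1.8284

f''(x) = 2*(-4*x^2*(x + 1) + (3*x + 1)*(x^2 + 7))/(x^2 + 7)^3
Second-derivative test at each critical point:
  f''(-3.8284) = -0.0121 < 0 → local maximum
  f''(1.8284) = 0.0529 > 0 → local minimum

Critical points: x = -2*sqrt(2) - 1 ≈ -3.8284 (local maximum); x = -1 + 2*sqrt(2) ≈ 1.8284 (local minimum)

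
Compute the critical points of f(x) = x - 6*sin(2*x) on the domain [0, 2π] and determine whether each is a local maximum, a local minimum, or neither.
f'(x) = 1 - 12*cos(2*x)

Solve f'(x) = 0 on [0, 2π]:
  f'(x) = 0 ⇔ cos(2*x) = 1/12, i.e. 2*x = ±arccos(1/12) + 2nπ; keep the solutions lying in [0, 2π].
  ⇒ x = acos(1/12)/2 ≈ 0.7437, pi - acos(1/12)/2 ≈ 2.3979, acos(1/12)/2 + pi ≈ 3.8853, -acos(1/12)/2 + 2*pi ≈ 5.5395

f''(x) = 24*sin(2*x)
Second-derivative test at each critical point:
  f''(0.7437) = 23.9165 > 0 → local minimum
  f''(2.3979) = -23.9165 < 0 → local maximum
  f''(3.8853) = 23.9165 > 0 → local minimum
  f''(5.5395) = -23.9165 < 0 → local maximum

Critical points: x = acos(1/12)/2 ≈ 0.7437 (local minimum); x = pi - acos(1/12)/2 ≈ 2.3979 (local maximum); x = acos(1/12)/2 + pi ≈ 3.8853 (local minimum); x = -acos(1/12)/2 + 2*pi ≈ 5.5395 (local maximum)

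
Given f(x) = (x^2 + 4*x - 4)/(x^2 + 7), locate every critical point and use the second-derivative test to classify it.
f'(x) = 2*(-2*x^2 + 11*x + 14)/(x^4 + 14*x^2 + 49)

Solve f'(x) = 0:
  f'(x) = -2*(2*x^2 - 11*x - 14)/(x^2 + 7)^2; the denominator is positive wherever f is defined, so f'(x) = 0 ⇔ -4*x^2 + 22*x + 28 = 0.
  Factor: -4*x^2 + 22*x + 28 = -2*(2*x^2 - 11*x - 14); 2*x^2 - 11*x - 14 = 0 has no rational roots; quadratic formula: x = (11 ± √233)/4.
  ⇒ x = 11/4 - sqrt(233)/4 ≈ -1.0661, 11/4 + sqrt(233)/4 ≈ 6.5661

f''(x) = 2*(4*x^3 - 33*x^2 - 84*x + 77)/(x^6 + 21*x^4 + 147*x^2 + 343)
Second-derivative test at each critical point:
  f''(-1.0661) = 0.4611 > 0 → local minimum
  f''(6.5661) = -0.0122 < 0 → local maximum

Critical points: x = 11/4 - sqrt(233)/4 ≈ -1.0661 (local minimum); x = 11/4 + sqrt(233)/4 ≈ 6.5661 (local maximum)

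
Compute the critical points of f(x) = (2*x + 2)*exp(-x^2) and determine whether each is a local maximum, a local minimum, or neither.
f'(x) = 2*(-2*x*(x + 1) + 1)*exp(-x^2)

Solve f'(x) = 0:
  f'(x) = (-4*x^2 - 4*x + 2)·exp(-x^2) and exp(-x^2) > 0 for every x, so f'(x) = 0 ⇔ -4*x^2 - 4*x + 2 = 0.
  Factor: -4*x^2 - 4*x + 2 = -2*(2*x^2 + 2*x - 1); 2*x^2 + 2*x - 1 = 0 has no rational roots; quadratic formula: x = (-2 ± √12)/4.
  ⇒ x = -sqrt(3)/2 - 1/2 ≈ -1.3660, -1/2 + sqrt(3)/2 ≈ 0.3660

f''(x) = 4*(2*x^2*(x + 1) - 3*x - 1)*exp(-x^2)
Second-derivative test at each critical point:
  f''(-1.3660) = 1.0721 > 0 → local minimum
  f''(0.3660) = -6.0595 < 0 → local maximum

Critical points: x = -sqrt(3)/2 - 1/2 ≈ -1.3660 (local minimum); x = -1/2 + sqrt(3)/2 ≈ 0.3660 (local maximum)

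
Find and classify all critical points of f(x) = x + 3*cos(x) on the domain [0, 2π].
f'(x) = 1 - 3*sin(x)

Solve f'(x) = 0 on [0, 2π]:
  f'(x) = 0 ⇔ sin(x) = 1/3, i.e. x = arcsin(1/3) + 2nπ or x = π − arcsin(1/3) + 2nπ; keep the solutions lying in [0, 2π].
  ⇒ x = asin(1/3) ≈ 0.3398, pi - asin(1/3) ≈ 2.8018

f''(x) = -3*cos(x)
Second-derivative test at each critical point:
  f''(0.3398) = -2.8284 < 0 → local maximum
  f''(2.8018) = 2.8284 > 0 → local minimum

Critical points: x = asin(1/3) ≈ 0.3398 (local maximum); x = pi - asin(1/3) ≈ 2.8018 (local minimum)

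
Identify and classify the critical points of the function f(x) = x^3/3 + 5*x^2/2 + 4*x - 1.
f'(x) = x^2 + 5*x + 4

Solve f'(x) = 0:
  Factor: x^2 + 5*x + 4 = (x + 1)*(x + 4) = 0.
  ⇒ x = -4, -1

f''(x) = 2*x + 5
Second-derivative test at each critical point:
  f''(-4) = -3 < 0 → local maximum
  f''(-1) = 3 > 0 → local minimum

Critical points: x = -4 (local maximum); x = -1 (local minimum)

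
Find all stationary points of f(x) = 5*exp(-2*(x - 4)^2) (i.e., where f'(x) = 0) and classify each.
f'(x) = 20*(4 - x)*exp(-2*(x - 4)^2)

Solve f'(x) = 0:
  f'(x) = (80 - 20*x)·exp(-2*(x - 4)^2) and exp(-2*(x - 4)^2) > 0 for every x, so f'(x) = 0 ⇔ 80 - 20*x = 0.
  Factor: 80 - 20*x = -20*(x - 4) = 0.
  ⇒ x = 4

f''(x) = 20*(4*(x - 4)^2 - 1)*exp(-2*(x - 4)^2)
Second-derivative test at each critical point:
  f''(4) = -20 < 0 → local maximum

Critical points: x = 4 (local maximum)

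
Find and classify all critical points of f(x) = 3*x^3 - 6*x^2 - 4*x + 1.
f'(x) = 9*x^2 - 12*x - 4

Solve f'(x) = 0:
  9*x^2 - 12*x - 4 = 0 has no rational roots; quadratic formula: x = (12 ± √288)/18.
  ⇒ x = 2/3 - 2*sqrt(2)/3 ≈ -0.2761, 2/3 + 2*sqrt(2)/3 ≈ 1.6095

f''(x) = 18*x - 12
Second-derivative test at each critical point:
  f''(-0.2761) = -16.9706 < 0 → local maximum
  f''(1.6095) = 16.9706 > 0 → local minimum

Critical points: x = 2/3 - 2*sqrt(2)/3 ≈ -0.2761 (local maximum); x = 2/3 + 2*sqrt(2)/3 ≈ 1.6095 (local minimum)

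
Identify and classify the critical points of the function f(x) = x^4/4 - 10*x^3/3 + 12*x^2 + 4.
f'(x) = x*(x^2 - 10*x + 24)

Solve f'(x) = 0:
  Factor: x^3 - 10*x^2 + 24*x = x*(x - 6)*(x - 4) = 0.
  ⇒ x = 0, 4, 6

f''(x) = 3*x^2 - 20*x + 24
Second-derivative test at each critical point:
  f''(0) = 24 > 0 → local minimum
  f''(4) = -8 < 0 → local maximum
  f''(6) = 12 > 0 → local minimum

Critical points: x = 0 (local minimum); x = 4 (local maximum); x = 6 (local minimum)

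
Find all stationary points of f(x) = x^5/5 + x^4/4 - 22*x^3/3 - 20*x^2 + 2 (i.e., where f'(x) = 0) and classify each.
f'(x) = x*(x^3 + x^2 - 22*x - 40)

Solve f'(x) = 0:
  Factor: x^4 + x^3 - 22*x^2 - 40*x = x*(x - 5)*(x + 2)*(x + 4) = 0.
  ⇒ x = -4, -2, 0, 5

f''(x) = 4*x^3 + 3*x^2 - 44*x - 40
Second-derivative test at each critical point:
  f''(-4) = -72 < 0 → local maximum
  f''(-2) = 28 > 0 → local minimum
  f''(0) = -40 < 0 → local maximum
  f''(5) = 315 > 0 → local minimum

Critical points: x = -4 (local maximum); x = -2 (local minimum); x = 0 (local maximum); x = 5 (local minimum)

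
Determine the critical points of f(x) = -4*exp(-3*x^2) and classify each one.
f'(x) = 24*x*exp(-3*x^2)

Solve f'(x) = 0:
  f'(x) = (24*x)·exp(-3*x^2) and exp(-3*x^2) > 0 for every x, so f'(x) = 0 ⇔ 24*x = 0.
  24*x = 0.
  ⇒ x = 0

f''(x) = 24*(1 - 6*x^2)*exp(-3*x^2)
Second-derivative test at each critical point:
  f''(0) = 24 > 0 → local minimum

Critical points: x = 0 (local minimum)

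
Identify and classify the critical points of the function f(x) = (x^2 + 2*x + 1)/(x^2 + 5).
f'(x) = 2*(-x^2 + 4*x + 5)/(x^4 + 10*x^2 + 25)

Solve f'(x) = 0:
  f'(x) = -2*(x - 5)*(x + 1)/(x^2 + 5)^2; the denominator is positive wherever f is defined, so f'(x) = 0 ⇔ -2*x^2 + 8*x + 10 = 0.
  Factor: -2*x^2 + 8*x + 10 = -2*(x - 5)*(x + 1) = 0.
  ⇒ x = -1, 5

f''(x) = 4*(x^3 - 6*x^2 - 15*x + 10)/(x^6 + 15*x^4 + 75*x^2 + 125)
Second-derivative test at each critical point:
  f''(-1) = 1/3 > 0 → local minimum
  f''(5) = -1/75 < 0 → local maximum

Critical points: x = -1 (local minimum); x = 5 (local maximum)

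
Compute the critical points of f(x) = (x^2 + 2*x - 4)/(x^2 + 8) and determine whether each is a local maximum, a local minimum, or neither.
f'(x) = 2*(-x^2 + 12*x + 8)/(x^4 + 16*x^2 + 64)

Solve f'(x) = 0:
  f'(x) = -2*(x^2 - 12*x - 8)/(x^2 + 8)^2; the denominator is positive wherever f is defined, so f'(x) = 0 ⇔ -2*x^2 + 24*x + 16 = 0.
  Factor: -2*x^2 + 24*x + 16 = -2*(x^2 - 12*x - 8); x^2 - 12*x - 8 = 0 has no rational roots; quadratic formula: x = (12 ± √176)/2.
  ⇒ x = 6 - 2*sqrt(11) ≈ -0.6332, 6 + 2*sqrt(11) ≈ 12.6332

f''(x) = 4*(x^3 - 18*x^2 - 24*x + 48)/(x^6 + 24*x^4 + 192*x^2 + 512)
Second-derivative test at each critical point:
  f''(-0.6332) = 0.3759 > 0 → local minimum
  f''(12.6332) = -0.0009 < 0 → local maximum

Critical points: x = 6 - 2*sqrt(11) ≈ -0.6332 (local minimum); x = 6 + 2*sqrt(11) ≈ 12.6332 (local maximum)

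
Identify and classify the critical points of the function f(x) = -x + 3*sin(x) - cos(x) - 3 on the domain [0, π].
f'(x) = sin(x) + 3*cos(x) - 1

Solve f'(x) = 0 on [0, π]:
  f'(x) = 0 ⇔ sin(x) + 3*cos(x) = 1. Write the left side as R·cos(x + φ) with R = √(3² + (-1)²) = sqrt(10), cos φ = 3*sqrt(10)/10, sin φ = -sqrt(10)/10; then cos(x + φ) = sqrt(10)/10. Solve for x and keep the solutions lying in [0, π].
  ⇒ x = pi/2 ≈ 1.5708

f''(x) = -3*sin(x) + cos(x)
Second-derivative test at each critical point:
  f''(1.5708) = -3 < 0 → local maximum

Critical points: x = pi/2 ≈ 1.5708 (local maximum)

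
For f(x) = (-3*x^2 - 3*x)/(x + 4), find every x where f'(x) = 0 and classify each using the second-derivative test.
f'(x) = 3*(-x^2 - 8*x - 4)/(x^2 + 8*x + 16)

Solve f'(x) = 0:
  f'(x) = -3*(x^2 + 8*x + 4)/(x + 4)^2; the denominator is positive wherever f is defined, so f'(x) = 0 ⇔ -3*x^2 - 24*x - 12 = 0.
  Factor: -3*x^2 - 24*x - 12 = -3*(x^2 + 8*x + 4); x^2 + 8*x + 4 = 0 has no rational roots; quadratic formula: x = (-8 ± √48)/2.
  ⇒ x = -4 - 2*sqrt(3) ≈ -7.4641, -4 + 2*sqrt(3) ≈ -0.5359

f''(x) = -72/(x^3 + 12*x^2 + 48*x + 64)
Second-derivative test at each critical point:
  f''(-7.4641) = 1.7321 > 0 → local minimum
  f''(-0.5359) = -1.7321 < 0 → local maximum

Critical points: x = -4 - 2*sqrt(3) ≈ -7.4641 (local minimum); x = -4 + 2*sqrt(3) ≈ -0.5359 (local maximum)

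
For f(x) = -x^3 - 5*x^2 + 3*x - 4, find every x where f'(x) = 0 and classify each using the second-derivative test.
f'(x) = -3*x^2 - 10*x + 3

Solve f'(x) = 0:
  3*x^2 + 10*x - 3 = 0 has no rational roots; quadratic formula: x = (-10 ± √136)/6.
  ⇒ x = -sqrt(34)/3 - 5/3 ≈ -3.6103, -5/3 + sqrt(34)/3 ≈ 0.2770

f''(x) = -6*x - 10
Second-derivative test at each critical point:
  f''(-3.6103) = 11.6619 > 0 → local minimum
  f''(0.2770) = -11.6619 < 0 → local maximum

Critical points: x = -sqrt(34)/3 - 5/3 ≈ -3.6103 (local minimum); x = -5/3 + sqrt(34)/3 ≈ 0.2770 (local maximum)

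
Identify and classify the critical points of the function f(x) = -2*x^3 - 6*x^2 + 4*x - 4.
f'(x) = -6*x^2 - 12*x + 4

Solve f'(x) = 0:
  Factor: -6*x^2 - 12*x + 4 = -2*(3*x^2 + 6*x - 2); 3*x^2 + 6*x - 2 = 0 has no rational roots; quadratic formula: x = (-6 ± √60)/6.
  ⇒ x = -sqrt(15)/3 - 1 ≈ -2.2910, -1 + sqrt(15)/3 ≈ 0.2910

f''(x) = -12*x - 12
Second-derivative test at each critical point:
  f''(-2.2910) = 15.4919 > 0 → local minimum
  f''(0.2910) = -15.4919 < 0 → local maximum

Critical points: x = -sqrt(15)/3 - 1 ≈ -2.2910 (local minimum); x = -1 + sqrt(15)/3 ≈ 0.2910 (local maximum)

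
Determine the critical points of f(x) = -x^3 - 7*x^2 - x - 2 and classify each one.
f'(x) = -3*x^2 - 14*x - 1

Solve f'(x) = 0:
  3*x^2 + 14*x + 1 = 0 has no rational roots; quadratic formula: x = (-14 ± √184)/6.
  ⇒ x = -7/3 - sqrt(46)/3 ≈ -4.5941, -7/3 + sqrt(46)/3 ≈ -0.0726

f''(x) = -6*x - 14
Second-derivative test at each critical point:
  f''(-4.5941) = 13.5647 > 0 → local minimum
  f''(-0.0726) = -13.5647 < 0 → local maximum

Critical points: x = -7/3 - sqrt(46)/3 ≈ -4.5941 (local minimum); x = -7/3 + sqrt(46)/3 ≈ -0.0726 (local maximum)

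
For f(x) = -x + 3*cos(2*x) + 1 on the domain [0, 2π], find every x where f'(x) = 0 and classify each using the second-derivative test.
f'(x) = -6*sin(2*x) - 1

Solve f'(x) = 0 on [0, 2π]:
  f'(x) = 0 ⇔ sin(2*x) = -1/6, i.e. 2*x = arcsin(-1/6) + 2nπ or 2*x = π − arcsin(-1/6) + 2nπ; keep the solutions lying in [0, 2π].
  ⇒ x = asin(1/6)/2 + pi/2 ≈ 1.6545, pi - asin(1/6)/2 ≈ 3.0579, asin(1/6)/2 + 3*pi/2 ≈ 4.7961, -asin(1/6)/2 + 2*pi ≈ 6.1995

f''(x) = -12*cos(2*x)
Second-derivative test at each critical point:
  f''(1.6545) = 11.8322 > 0 → local minimum
  f''(3.0579) = -11.8322 < 0 → local maximum
  f''(4.7961) = 11.8322 > 0 → local minimum
  f''(6.1995) = -11.8322 < 0 → local maximum

Critical points: x = asin(1/6)/2 + pi/2 ≈ 1.6545 (local minimum); x = pi - asin(1/6)/2 ≈ 3.0579 (local maximum); x = asin(1/6)/2 + 3*pi/2 ≈ 4.7961 (local minimum); x = -asin(1/6)/2 + 2*pi ≈ 6.1995 (local maximum)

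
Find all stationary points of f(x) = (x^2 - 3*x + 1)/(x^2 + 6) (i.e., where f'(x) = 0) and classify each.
f'(x) = (3*x^2 + 10*x - 18)/(x^4 + 12*x^2 + 36)

Solve f'(x) = 0:
  f'(x) = (3*x^2 + 10*x - 18)/(x^2 + 6)^2; the denominator is positive wherever f is defined, so f'(x) = 0 ⇔ 3*x^2 + 10*x - 18 = 0.
  3*x^2 + 10*x - 18 = 0 has no rational roots; quadratic formula: x = (-10 ± √316)/6.
  ⇒ x = -sqrt(79)/3 - 5/3 ≈ -4.6294, -5/3 + sqrt(79)/3 ≈ 1.2961

f''(x) = 6*(-x^3 - 5*x^2 + 18*x + 10)/(x^6 + 18*x^4 + 108*x^2 + 216)
Second-derivative test at each critical point:
  f''(-4.6294) = -0.0236 < 0 → local maximum
  f''(1.2961) = 0.3014 > 0 → local minimum

Critical points: x = -sqrt(79)/3 - 5/3 ≈ -4.6294 (local maximum); x = -5/3 + sqrt(79)/3 ≈ 1.2961 (local minimum)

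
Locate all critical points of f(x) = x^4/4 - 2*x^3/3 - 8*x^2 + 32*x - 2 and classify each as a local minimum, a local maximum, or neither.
f'(x) = x^3 - 2*x^2 - 16*x + 32

Solve f'(x) = 0:
  Factor: x^3 - 2*x^2 - 16*x + 32 = (x - 4)*(x - 2)*(x + 4) = 0.
  ⇒ x = -4, 2, 4

f''(x) = 3*x^2 - 4*x - 16
Second-derivative test at each critical point:
  f''(-4) = 48 > 0 → local minimum
  f''(2) = -12 < 0 → local maximum
  f''(4) = 16 > 0 → local minimum

Critical points: x = -4 (local minimum); x = 2 (local maximum); x = 4 (local minimum)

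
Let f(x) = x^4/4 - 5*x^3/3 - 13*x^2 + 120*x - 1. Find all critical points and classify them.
f'(x) = x^3 - 5*x^2 - 26*x + 120

Solve f'(x) = 0:
  Factor: x^3 - 5*x^2 - 26*x + 120 = (x - 6)*(x - 4)*(x + 5) = 0.
  ⇒ x = -5, 4, 6

f''(x) = 3*x^2 - 10*x - 26
Second-derivative test at each critical point:
  f''(-5) = 99 > 0 → local minimum
  f''(4) = -18 < 0 → local maximum
  f''(6) = 22 > 0 → local minimum

Critical points: x = -5 (local minimum); x = 4 (local maximum); x = 6 (local minimum)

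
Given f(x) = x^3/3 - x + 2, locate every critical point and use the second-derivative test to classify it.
f'(x) = x^2 - 1

Solve f'(x) = 0:
  Factor: x^2 - 1 = (x - 1)*(x + 1) = 0.
  ⇒ x = -1, 1

f''(x) = 2*x
Second-derivative test at each critical point:
  f''(-1) = -2 < 0 → local maximum
  f''(1) = 2 > 0 → local minimum

Critical points: x = -1 (local maximum); x = 1 (local minimum)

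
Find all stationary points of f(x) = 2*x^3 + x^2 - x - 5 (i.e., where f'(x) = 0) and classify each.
f'(x) = 6*x^2 + 2*x - 1

Solve f'(x) = 0:
  6*x^2 + 2*x - 1 = 0 has no rational roots; quadratic formula: x = (-2 ± √28)/12.
  ⇒ x = -sqrt(7)/6 - 1/6 ≈ -0.6076, -1/6 + sqrt(7)/6 ≈ 0.2743

f''(x) = 12*x + 2
Second-derivative test at each critical point:
  f''(-0.6076) = -5.2915 < 0 → local maximum
  f''(0.2743) = 5.2915 > 0 → local minimum

Critical points: x = -sqrt(7)/6 - 1/6 ≈ -0.6076 (local maximum); x = -1/6 + sqrt(7)/6 ≈ 0.2743 (local minimum)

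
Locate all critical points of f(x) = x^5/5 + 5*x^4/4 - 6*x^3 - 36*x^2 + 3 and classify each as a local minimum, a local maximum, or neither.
f'(x) = x*(x^3 + 5*x^2 - 18*x - 72)

Solve f'(x) = 0:
  Factor: x^4 + 5*x^3 - 18*x^2 - 72*x = x*(x - 4)*(x + 3)*(x + 6) = 0.
  ⇒ x = -6, -3, 0, 4

f''(x) = 4*x^3 + 15*x^2 - 36*x - 72
Second-derivative test at each critical point:
  f''(-6) = -180 < 0 → local maximum
  f''(-3) = 63 > 0 → local minimum
  f''(0) = -72 < 0 → local maximum
  f''(4) = 280 > 0 → local minimum

Critical points: x = -6 (local maximum); x = -3 (local minimum); x = 0 (local maximum); x = 4 (local minimum)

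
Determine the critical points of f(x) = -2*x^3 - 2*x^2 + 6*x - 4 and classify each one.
f'(x) = -6*x^2 - 4*x + 6

Solve f'(x) = 0:
  Factor: -6*x^2 - 4*x + 6 = -2*(3*x^2 + 2*x - 3); 3*x^2 + 2*x - 3 = 0 has no rational roots; quadratic formula: x = (-2 ± √40)/6.
  ⇒ x = -sqrt(10)/3 - 1/3 ≈ -1.3874, -1/3 + sqrt(10)/3 ≈ 0.7208

f''(x) = -12*x - 4
Second-derivative test at each critical point:
  f''(-1.3874) = 12.6491 > 0 → local minimum
  f''(0.7208) = -12.6491 < 0 → local maximum

Critical points: x = -sqrt(10)/3 - 1/3 ≈ -1.3874 (local minimum); x = -1/3 + sqrt(10)/3 ≈ 0.7208 (local maximum)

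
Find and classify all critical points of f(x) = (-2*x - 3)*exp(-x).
f'(x) = (2*x + 1)*exp(-x)

Solve f'(x) = 0:
  f'(x) = (2*x + 1)·exp(-x) and exp(-x) > 0 for every x, so f'(x) = 0 ⇔ 2*x + 1 = 0.
  2*x + 1 = 0.
  ⇒ x = -1/2

f''(x) = (1 - 2*x)*exp(-x)
Second-derivative test at each critical point:
  f''(-1/2) = 3.2974 > 0 → local minimum

Critical points: x = -1/2 (local minimum)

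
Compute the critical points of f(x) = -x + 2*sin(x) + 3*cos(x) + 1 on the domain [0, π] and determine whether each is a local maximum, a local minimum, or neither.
f'(x) = -3*sin(x) + 2*cos(x) - 1

Solve f'(x) = 0 on [0, π]:
  f'(x) = 0 ⇔ -3*sin(x) + 2*cos(x) = 1. Write the left side as R·cos(x + φ) with R = √(2² + 3²) = sqrt(13), cos φ = 2*sqrt(13)/13, sin φ = 3*sqrt(13)/13; then cos(x + φ) = sqrt(13)/13. Solve for x and keep the solutions lying in [0, π].
  ⇒ x = atan((-3 + 4*sqrt(3))/(2 + 6*sqrt(3))) ≈ 0.3070

f''(x) = -2*sin(x) - 3*cos(x)
Second-derivative test at each critical point:
  f''(0.3070) = -3.4641 < 0 → local maximum

Critical points: x = atan((-3 + 4*sqrt(3))/(2 + 6*sqrt(3))) ≈ 0.3070 (local maximum)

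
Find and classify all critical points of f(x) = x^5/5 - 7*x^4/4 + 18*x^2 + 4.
f'(x) = x*(x^3 - 7*x^2 + 36)

Solve f'(x) = 0:
  Factor: x^4 - 7*x^3 + 36*x = x*(x - 6)*(x - 3)*(x + 2) = 0.
  ⇒ x = -2, 0, 3, 6

f''(x) = 4*x^3 - 21*x^2 + 36
Second-derivative test at each critical point:
  f''(-2) = -80 < 0 → local maximum
  f''(0) = 36 > 0 → local minimum
  f''(3) = -45 < 0 → local maximum
  f''(6) = 144 > 0 → local minimum

Critical points: x = -2 (local maximum); x = 0 (local minimum); x = 3 (local maximum); x = 6 (local minimum)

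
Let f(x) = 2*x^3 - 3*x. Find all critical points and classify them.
f'(x) = 6*x^2 - 3

Solve f'(x) = 0:
  Factor: 6*x^2 - 3 = 3*(2*x^2 - 1); 2*x^2 - 1 = 0 has no rational roots; quadratic formula: x = (0 ± √8)/4.
  ⇒ x = -sqrt(2)/2 ≈ -0.7071, sqrt(2)/2 ≈ 0.7071

f''(x) = 12*x
Second-derivative test at each critical point:
  f''(-0.7071) = -8.4853 < 0 → local maximum
  f''(0.7071) = 8.4853 > 0 → local minimum

Critical points: x = -sqrt(2)/2 ≈ -0.7071 (local maximum); x = sqrt(2)/2 ≈ 0.7071 (local minimum)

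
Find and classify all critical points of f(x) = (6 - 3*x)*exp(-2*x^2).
f'(x) = 3*(4*x*(x - 2) - 1)*exp(-2*x^2)

Solve f'(x) = 0:
  f'(x) = (12*x^2 - 24*x - 3)·exp(-2*x^2) and exp(-2*x^2) > 0 for every x, so f'(x) = 0 ⇔ 12*x^2 - 24*x - 3 = 0.
  Factor: 12*x^2 - 24*x - 3 = 3*(4*x^2 - 8*x - 1); 4*x^2 - 8*x - 1 = 0 has no rational roots; quadratic formula: x = (8 ± √80)/8.
  ⇒ x = 1 - sqrt(5)/2 ≈ -0.1180, 1 + sqrt(5)/2 ≈ 2.1180

f''(x) = 12*(4*x^2*(2 - x) + 3*x - 2)*exp(-2*x^2)
Second-derivative test at each critical point:
  f''(-0.1180) = -26.0955 < 0 → local maximum
  f''(2.1180) = 0.0034 > 0 → local minimum

Critical points: x = 1 - sqrt(5)/2 ≈ -0.1180 (local maximum); x = 1 + sqrt(5)/2 ≈ 2.1180 (local minimum)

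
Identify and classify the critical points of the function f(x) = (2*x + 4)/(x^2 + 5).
f'(x) = 2*(x^2 - 2*x*(x + 2) + 5)/(x^2 + 5)^2

Solve f'(x) = 0:
  f'(x) = -2*(x - 1)*(x + 5)/(x^2 + 5)^2; the denominator is positive wherever f is defined, so f'(x) = 0 ⇔ -2*x^2 - 8*x + 10 = 0.
  Factor: -2*x^2 - 8*x + 10 = -2*(x - 1)*(x + 5) = 0.
  ⇒ x = -5, 1

f''(x) = 4*(4*x^2*(x + 2) - (3*x + 2)*(x^2 + 5))/(x^2 + 5)^3
Second-derivative test at each critical point:
  f''(-5) = 1/75 > 0 → local minimum
  f''(1) = -1/3 < 0 → local maximum

Critical points: x = -5 (local minimum); x = 1 (local maximum)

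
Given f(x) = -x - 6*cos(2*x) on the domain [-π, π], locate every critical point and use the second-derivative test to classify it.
f'(x) = 12*sin(2*x) - 1

Solve f'(x) = 0 on [-π, π]:
  f'(x) = 0 ⇔ sin(2*x) = 1/12, i.e. 2*x = arcsin(1/12) + 2nπ or 2*x = π − arcsin(1/12) + 2nπ; keep the solutions lying in [-π, π].
  ⇒ x = -pi + asin(1/12)/2 ≈ -3.0999, -pi/2 - asin(1/12)/2 ≈ -1.6125, asin(1/12)/2 ≈ 0.0417, -asin(1/12)/2 + pi/2 ≈ 1.5291

f''(x) = 24*cos(2*x)
Second-derivative test at each critical point:
  f''(-3.0999) = 23.9165 > 0 → local minimum
  f''(-1.6125) = -23.9165 < 0 → local maximum
  f''(0.0417) = 23.9165 > 0 → local minimum
  f''(1.5291) = -23.9165 < 0 → local maximum

Critical points: x = -pi + asin(1/12)/2 ≈ -3.0999 (local minimum); x = -pi/2 - asin(1/12)/2 ≈ -1.6125 (local maximum); x = asin(1/12)/2 ≈ 0.0417 (local minimum); x = -asin(1/12)/2 + pi/2 ≈ 1.5291 (local maximum)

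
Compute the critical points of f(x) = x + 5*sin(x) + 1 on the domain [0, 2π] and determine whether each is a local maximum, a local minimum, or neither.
f'(x) = 5*cos(x) + 1

Solve f'(x) = 0 on [0, 2π]:
  f'(x) = 0 ⇔ cos(x) = -1/5, i.e. x = ±arccos(-1/5) + 2nπ; keep the solutions lying in [0, 2π].
  ⇒ x = acos(-1/5) ≈ 1.7722, -acos(-1/5) + 2*pi ≈ 4.5110

f''(x) = -5*sin(x)
Second-derivative test at each critical point:
  f''(1.7722) = -4.8990 < 0 → local maximum
  f''(4.5110) = 4.8990 > 0 → local minimum

Critical points: x = acos(-1/5) ≈ 1.7722 (local maximum); x = -acos(-1/5) + 2*pi ≈ 4.5110 (local minimum)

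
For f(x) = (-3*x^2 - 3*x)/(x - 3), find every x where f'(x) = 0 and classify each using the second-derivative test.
f'(x) = 3*(-x^2 + 6*x + 3)/(x^2 - 6*x + 9)

Solve f'(x) = 0:
  f'(x) = -3*(x^2 - 6*x - 3)/(x - 3)^2; the denominator is positive wherever f is defined, so f'(x) = 0 ⇔ -3*x^2 + 18*x + 9 = 0.
  Factor: -3*x^2 + 18*x + 9 = -3*(x^2 - 6*x - 3); x^2 - 6*x - 3 = 0 has no rational roots; quadratic formula: x = (6 ± √48)/2.
  ⇒ x = 3 - 2*sqrt(3) ≈ -0.4641, 3 + 2*sqrt(3) ≈ 6.4641

f''(x) = -72/(x^3 - 9*x^2 + 27*x - 27)
Second-derivative test at each critical point:
  f''(-0.4641) = 1.7321 > 0 → local minimum
  f''(6.4641) = -1.7321 < 0 → local maximum

Critical points: x = 3 - 2*sqrt(3) ≈ -0.4641 (local minimum); x = 3 + 2*sqrt(3) ≈ 6.4641 (local maximum)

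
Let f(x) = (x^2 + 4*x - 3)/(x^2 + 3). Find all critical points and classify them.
f'(x) = 4*(-x^2 + 3*x + 3)/(x^4 + 6*x^2 + 9)

Solve f'(x) = 0:
  f'(x) = -4*(x^2 - 3*x - 3)/(x^2 + 3)^2; the denominator is positive wherever f is defined, so f'(x) = 0 ⇔ -4*x^2 + 12*x + 12 = 0.
  Factor: -4*x^2 + 12*x + 12 = -4*(x^2 - 3*x - 3); x^2 - 3*x - 3 = 0 has no rational roots; quadratic formula: x = (3 ± √21)/2.
  ⇒ x = 3/2 - sqrt(21)/2 ≈ -0.7913, 3/2 + sqrt(21)/2 ≈ 3.7913

f''(x) = 4*(2*x^3 - 9*x^2 - 18*x + 9)/(x^6 + 9*x^4 + 27*x^2 + 27)
Second-derivative test at each critical point:
  f''(-0.7913) = 1.3941 > 0 → local minimum
  f''(3.7913) = -0.0607 < 0 → local maximum

Critical points: x = 3/2 - sqrt(21)/2 ≈ -0.7913 (local minimum); x = 3/2 + sqrt(21)/2 ≈ 3.7913 (local maximum)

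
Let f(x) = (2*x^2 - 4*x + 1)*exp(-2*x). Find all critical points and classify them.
f'(x) = 2*(-2*x^2 + 6*x - 3)*exp(-2*x)

Solve f'(x) = 0:
  f'(x) = (-4*x^2 + 12*x - 6)·exp(-2*x) and exp(-2*x) > 0 for every x, so f'(x) = 0 ⇔ -4*x^2 + 12*x - 6 = 0.
  Factor: -4*x^2 + 12*x - 6 = -2*(2*x^2 - 6*x + 3); 2*x^2 - 6*x + 3 = 0 has no rational roots; quadratic formula: x = (6 ± √12)/4.
  ⇒ x = 3/2 - sqrt(3)/2 ≈ 0.6340, sqrt(3)/2 + 3/2 ≈ 2.3660

f''(x) = 8*(x^2 - 4*x + 3)*exp(-2*x)
Second-derivative test at each critical point:
  f''(0.6340) = 1.9497 > 0 → local minimum
  f''(2.3660) = -0.0610 < 0 → local maximum

Critical points: x = 3/2 - sqrt(3)/2 ≈ 0.6340 (local minimum); x = sqrt(3)/2 + 3/2 ≈ 2.3660 (local maximum)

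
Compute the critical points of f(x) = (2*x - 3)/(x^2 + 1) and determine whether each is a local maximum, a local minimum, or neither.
f'(x) = 2*(-x^2 + 3*x + 1)/(x^4 + 2*x^2 + 1)

Solve f'(x) = 0:
  f'(x) = -2*(x^2 - 3*x - 1)/(x^2 + 1)^2; the denominator is positive wherever f is defined, so f'(x) = 0 ⇔ -2*x^2 + 6*x + 2 = 0.
  Factor: -2*x^2 + 6*x + 2 = -2*(x^2 - 3*x - 1); x^2 - 3*x - 1 = 0 has no rational roots; quadratic formula: x = (3 ± √13)/2.
  ⇒ x = 3/2 - sqrt(13)/2 ≈ -0.3028, 3/2 + sqrt(13)/2 ≈ 3.3028

f''(x) = 2*(4*x^2*(2*x - 3) + 3*(1 - 2*x)*(x^2 + 1))/(x^2 + 1)^3
Second-derivative test at each critical point:
  f''(-0.3028) = 6.0509 > 0 → local minimum
  f''(3.3028) = -0.0509 < 0 → local maximum

Critical points: x = 3/2 - sqrt(13)/2 ≈ -0.3028 (local minimum); x = 3/2 + sqrt(13)/2 ≈ 3.3028 (local maximum)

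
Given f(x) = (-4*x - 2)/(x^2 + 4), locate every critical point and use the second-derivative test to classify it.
f'(x) = 4*(x^2 + x - 4)/(x^4 + 8*x^2 + 16)

Solve f'(x) = 0:
  f'(x) = 4*(x^2 + x - 4)/(x^2 + 4)^2; the denominator is positive wherever f is defined, so f'(x) = 0 ⇔ 4*x^2 + 4*x - 16 = 0.
  Factor: 4*x^2 + 4*x - 16 = 4*(x^2 + x - 4); x^2 + x - 4 = 0 has no rational roots; quadratic formula: x = (-1 ± √17)/2.
  ⇒ x = -sqrt(17)/2 - 1/2 ≈ -2.5616, -1/2 + sqrt(17)/2 ≈ 1.5616

f''(x) = 4*(-4*x^2*(2*x + 1) + (6*x + 1)*(x^2 + 4))/(x^2 + 4)^3
Second-derivative test at each critical point:
  f''(-2.5616) = -0.1479 < 0 → local maximum
  f''(1.5616) = 0.3979 > 0 → local minimum

Critical points: x = -sqrt(17)/2 - 1/2 ≈ -2.5616 (local maximum); x = -1/2 + sqrt(17)/2 ≈ 1.5616 (local minimum)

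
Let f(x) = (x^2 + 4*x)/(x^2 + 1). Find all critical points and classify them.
f'(x) = 2*(-2*x^2 + x + 2)/(x^4 + 2*x^2 + 1)

Solve f'(x) = 0:
  f'(x) = -2*(2*x^2 - x - 2)/(x^2 + 1)^2; the denominator is positive wherever f is defined, so f'(x) = 0 ⇔ -4*x^2 + 2*x + 4 = 0.
  Factor: -4*x^2 + 2*x + 4 = -2*(2*x^2 - x - 2); 2*x^2 - x - 2 = 0 has no rational roots; quadratic formula: x = (1 ± √17)/4.
  ⇒ x = 1/4 - sqrt(17)/4 ≈ -0.7808, 1/4 + sqrt(17)/4 ≈ 1.2808

f''(x) = 2*(4*x^3 - 3*x^2 - 12*x + 1)/(x^6 + 3*x^4 + 3*x^2 + 1)
Second-derivative test at each critical point:
  f''(-0.7808) = 3.1828 > 0 → local minimum
  f''(1.2808) = -1.1828 < 0 → local maximum

Critical points: x = 1/4 - sqrt(17)/4 ≈ -0.7808 (local minimum); x = 1/4 + sqrt(17)/4 ≈ 1.2808 (local maximum)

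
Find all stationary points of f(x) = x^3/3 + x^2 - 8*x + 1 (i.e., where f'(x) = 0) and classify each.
f'(x) = x^2 + 2*x - 8

Solve f'(x) = 0:
  Factor: x^2 + 2*x - 8 = (x - 2)*(x + 4) = 0.
  ⇒ x = -4, 2

f''(x) = 2*x + 2
Second-derivative test at each critical point:
  f''(-4) = -6 < 0 → local maximum
  f''(2) = 6 > 0 → local minimum

Critical points: x = -4 (local maximum); x = 2 (local minimum)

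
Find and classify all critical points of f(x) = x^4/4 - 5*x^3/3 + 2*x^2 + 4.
f'(x) = x*(x^2 - 5*x + 4)

Solve f'(x) = 0:
  Factor: x^3 - 5*x^2 + 4*x = x*(x - 4)*(x - 1) = 0.
  ⇒ x = 0, 1, 4

f''(x) = 3*x^2 - 10*x + 4
Second-derivative test at each critical point:
  f''(0) = 4 > 0 → local minimum
  f''(1) = -3 < 0 → local maximum
  f''(4) = 12 > 0 → local minimum

Critical points: x = 0 (local minimum); x = 1 (local maximum); x = 4 (local minimum)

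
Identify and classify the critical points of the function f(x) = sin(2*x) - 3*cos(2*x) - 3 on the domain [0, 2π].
f'(x) = 6*sin(2*x) + 2*cos(2*x)

Solve f'(x) = 0 on [0, 2π]:
  f'(x) = 0 ⇔ cos(2*x) = -3*sin(2*x) ⇔ tan(2*x) = -1/3, i.e. 2*x = arctan(-1/3) + nπ; keep the solutions lying in [0, 2π].
  ⇒ x = -atan(1/3)/2 + pi/2 ≈ 1.4099, pi - atan(1/3)/2 ≈ 2.9807, -atan(1/3)/2 + 3*pi/2 ≈ 4.5515, -atan(1/3)/2 + 2*pi ≈ 6.1223

f''(x) = -4*sin(2*x) + 12*cos(2*x)
Second-derivative test at each critical point:
  f''(1.4099) = -12.6491 < 0 → local maximum
  f''(2.9807) = 12.6491 > 0 → local minimum
  f''(4.5515) = -12.6491 < 0 → local maximum
  f''(6.1223) = 12.6491 > 0 → local minimum

Critical points: x = -atan(1/3)/2 + pi/2 ≈ 1.4099 (local maximum); x = pi - atan(1/3)/2 ≈ 2.9807 (local minimum); x = -atan(1/3)/2 + 3*pi/2 ≈ 4.5515 (local maximum); x = -atan(1/3)/2 + 2*pi ≈ 6.1223 (local minimum)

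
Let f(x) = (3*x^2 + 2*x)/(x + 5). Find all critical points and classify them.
f'(x) = (3*x^2 + 30*x + 10)/(x^2 + 10*x + 25)

Solve f'(x) = 0:
  f'(x) = (3*x^2 + 30*x + 10)/(x + 5)^2; the denominator is positive wherever f is defined, so f'(x) = 0 ⇔ 3*x^2 + 30*x + 10 = 0.
  3*x^2 + 30*x + 10 = 0 has no rational roots; quadratic formula: x = (-30 ± √780)/6.
  ⇒ x = -5 - sqrt(195)/3 ≈ -9.6547, -5 + sqrt(195)/3 ≈ -0.3453

f''(x) = 130/(x^3 + 15*x^2 + 75*x + 125)
Second-derivative test at each critical point:
  f''(-9.6547) = -1.2890 < 0 → local maximum
  f''(-0.3453) = 1.2890 > 0 → local minimum

Critical points: x = -5 - sqrt(195)/3 ≈ -9.6547 (local maximum); x = -5 + sqrt(195)/3 ≈ -0.3453 (local minimum)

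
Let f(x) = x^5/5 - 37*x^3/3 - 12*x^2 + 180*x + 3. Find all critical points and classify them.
f'(x) = x^4 - 37*x^2 - 24*x + 180

Solve f'(x) = 0:
  Factor: x^4 - 37*x^2 - 24*x + 180 = (x - 6)*(x - 2)*(x + 3)*(x + 5) = 0.
  ⇒ x = -5, -3, 2, 6

f''(x) = 4*x^3 - 74*x - 24
Second-derivative test at each critical point:
  f''(-5) = -154 < 0 → local maximum
  f''(-3) = 90 > 0 → local minimum
  f''(2) = -140 < 0 → local maximum
  f''(6) = 396 > 0 → local minimum

Critical points: x = -5 (local maximum); x = -3 (local minimum); x = 2 (local maximum); x = 6 (local minimum)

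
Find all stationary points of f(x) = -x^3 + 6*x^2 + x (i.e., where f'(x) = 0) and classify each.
f'(x) = -3*x^2 + 12*x + 1

Solve f'(x) = 0:
  3*x^2 - 12*x - 1 = 0 has no rational roots; quadratic formula: x = (12 ± √156)/6.
  ⇒ x = 2 - sqrt(39)/3 ≈ -0.0817, 2 + sqrt(39)/3 ≈ 4.0817

f''(x) = 12 - 6*x
Second-derivative test at each critical point:
  f''(-0.0817) = 12.4900 > 0 → local minimum
  f''(4.0817) = -12.4900 < 0 → local maximum

Critical points: x = 2 - sqrt(39)/3 ≈ -0.0817 (local minimum); x = 2 + sqrt(39)/3 ≈ 4.0817 (local maximum)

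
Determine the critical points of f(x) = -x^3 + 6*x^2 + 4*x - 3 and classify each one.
f'(x) = -3*x^2 + 12*x + 4

Solve f'(x) = 0:
  3*x^2 - 12*x - 4 = 0 has no rational roots; quadratic formula: x = (12 ± √192)/6.
  ⇒ x = 2 - 4*sqrt(3)/3 ≈ -0.3094, 2 + 4*sqrt(3)/3 ≈ 4.3094

f''(x) = 12 - 6*x
Second-derivative test at each critical point:
  f''(-0.3094) = 13.8564 > 0 → local minimum
  f''(4.3094) = -13.8564 < 0 → local maximum

Critical points: x = 2 - 4*sqrt(3)/3 ≈ -0.3094 (local minimum); x = 2 + 4*sqrt(3)/3 ≈ 4.3094 (local maximum)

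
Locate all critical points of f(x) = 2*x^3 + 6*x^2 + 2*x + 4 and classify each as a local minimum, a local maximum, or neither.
f'(x) = 6*x^2 + 12*x + 2

Solve f'(x) = 0:
  Factor: 6*x^2 + 12*x + 2 = 2*(3*x^2 + 6*x + 1); 3*x^2 + 6*x + 1 = 0 has no rational roots; quadratic formula: x = (-6 ± √24)/6.
  ⇒ x = -1 - sqrt(6)/3 ≈ -1.8165, -1 + sqrt(6)/3 ≈ -0.1835

f''(x) = 12*x + 12
Second-derivative test at each critical point:
  f''(-1.8165) = -9.7980 < 0 → local maximum
  f''(-0.1835) = 9.7980 > 0 → local minimum

Critical points: x = -1 - sqrt(6)/3 ≈ -1.8165 (local maximum); x = -1 + sqrt(6)/3 ≈ -0.1835 (local minimum)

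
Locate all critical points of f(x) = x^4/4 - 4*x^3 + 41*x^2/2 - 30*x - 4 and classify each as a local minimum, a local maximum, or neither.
f'(x) = x^3 - 12*x^2 + 41*x - 30

Solve f'(x) = 0:
  Factor: x^3 - 12*x^2 + 41*x - 30 = (x - 6)*(x - 5)*(x - 1) = 0.
  ⇒ x = 1, 5, 6

f''(x) = 3*x^2 - 24*x + 41
Second-derivative test at each critical point:
  f''(1) = 20 > 0 → local minimum
  f''(5) = -4 < 0 → local maximum
  f''(6) = 5 > 0 → local minimum

Critical points: x = 1 (local minimum); x = 5 (local maximum); x = 6 (local minimum)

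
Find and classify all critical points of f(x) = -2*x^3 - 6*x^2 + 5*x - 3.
f'(x) = -6*x^2 - 12*x + 5

Solve f'(x) = 0:
  6*x^2 + 12*x - 5 = 0 has no rational roots; quadratic formula: x = (-12 ± √264)/12.
  ⇒ x = -sqrt(66)/6 - 1 ≈ -2.3540, -1 + sqrt(66)/6 ≈ 0.3540

f''(x) = -12*x - 12
Second-derivative test at each critical point:
  f''(-2.3540) = 16.2481 > 0 → local minimum
  f''(0.3540) = -16.2481 < 0 → local maximum

Critical points: x = -sqrt(66)/6 - 1 ≈ -2.3540 (local minimum); x = -1 + sqrt(66)/6 ≈ 0.3540 (local maximum)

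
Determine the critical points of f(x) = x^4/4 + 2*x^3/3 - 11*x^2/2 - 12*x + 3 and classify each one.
f'(x) = x^3 + 2*x^2 - 11*x - 12

Solve f'(x) = 0:
  Factor: x^3 + 2*x^2 - 11*x - 12 = (x - 3)*(x + 1)*(x + 4) = 0.
  ⇒ x = -4, -1, 3

f''(x) = 3*x^2 + 4*x - 11
Second-derivative test at each critical point:
  f''(-4) = 21 > 0 → local minimum
  f''(-1) = -12 < 0 → local maximum
  f''(3) = 28 > 0 → local minimum

Critical points: x = -4 (local minimum); x = -1 (local maximum); x = 3 (local minimum)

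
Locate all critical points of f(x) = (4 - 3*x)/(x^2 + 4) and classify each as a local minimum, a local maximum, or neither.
f'(x) = (3*x^2 - 8*x - 12)/(x^4 + 8*x^2 + 16)

Solve f'(x) = 0:
  f'(x) = (3*x^2 - 8*x - 12)/(x^2 + 4)^2; the denominator is positive wherever f is defined, so f'(x) = 0 ⇔ 3*x^2 - 8*x - 12 = 0.
  3*x^2 - 8*x - 12 = 0 has no rational roots; quadratic formula: x = (8 ± √208)/6.
  ⇒ x = 4/3 - 2*sqrt(13)/3 ≈ -1.0704, 4/3 + 2*sqrt(13)/3 ≈ 3.7370

f''(x) = 2*(4*x^2*(4 - 3*x) + (9*x - 4)*(x^2 + 4))/(x^2 + 4)^3
Second-derivative test at each critical point:
  f''(-1.0704) = -0.5447 < 0 → local maximum
  f''(3.7370) = 0.0447 > 0 → local minimum

Critical points: x = 4/3 - 2*sqrt(13)/3 ≈ -1.0704 (local maximum); x = 4/3 + 2*sqrt(13)/3 ≈ 3.7370 (local minimum)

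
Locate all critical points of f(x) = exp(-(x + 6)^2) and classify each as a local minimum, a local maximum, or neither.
f'(x) = 2*(-x - 6)*exp(-(x + 6)^2)

Solve f'(x) = 0:
  f'(x) = (-2*x - 12)·exp(-(x + 6)^2) and exp(-(x + 6)^2) > 0 for every x, so f'(x) = 0 ⇔ -2*x - 12 = 0.
  Factor: -2*x - 12 = -2*(x + 6) = 0.
  ⇒ x = -6

f''(x) = 2*(2*(x + 6)^2 - 1)*exp(-(x + 6)^2)
Second-derivative test at each critical point:
  f''(-6) = -2 < 0 → local maximum

Critical points: x = -6 (local maximum)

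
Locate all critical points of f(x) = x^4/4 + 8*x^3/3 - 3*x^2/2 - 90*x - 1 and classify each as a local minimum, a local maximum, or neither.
f'(x) = x^3 + 8*x^2 - 3*x - 90

Solve f'(x) = 0:
  Factor: x^3 + 8*x^2 - 3*x - 90 = (x - 3)*(x + 5)*(x + 6) = 0.
  ⇒ x = -6, -5, 3

f''(x) = 3*x^2 + 16*x - 3
Second-derivative test at each critical point:
  f''(-6) = 9 > 0 → local minimum
  f''(-5) = -8 < 0 → local maximum
  f''(3) = 72 > 0 → local minimum

Critical points: x = -6 (local minimum); x = -5 (local maximum); x = 3 (local minimum)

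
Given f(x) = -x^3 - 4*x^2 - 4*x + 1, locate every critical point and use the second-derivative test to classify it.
f'(x) = -3*x^2 - 8*x - 4

Solve f'(x) = 0:
  Factor: -3*x^2 - 8*x - 4 = -(x + 2)*(3*x + 2) = 0.
  ⇒ x = -2, -2/3

f''(x) = -6*x - 8
Second-derivative test at each critical point:
  f''(-2) = 4 > 0 → local minimum
  f''(-2/3) = -4 < 0 → local maximum

Critical points: x = -2 (local minimum); x = -2/3 (local maximum)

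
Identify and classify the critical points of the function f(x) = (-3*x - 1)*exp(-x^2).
f'(x) = (2*x*(3*x + 1) - 3)*exp(-x^2)

Solve f'(x) = 0:
  f'(x) = (6*x^2 + 2*x - 3)·exp(-x^2) and exp(-x^2) > 0 for every x, so f'(x) = 0 ⇔ 6*x^2 + 2*x - 3 = 0.
  6*x^2 + 2*x - 3 = 0 has no rational roots; quadratic formula: x = (-2 ± √76)/12.
  ⇒ x = -sqrt(19)/6 - 1/6 ≈ -0.8931, -1/6 + sqrt(19)/6 ≈ 0.5598

f''(x) = 2*(-6*x^3 - 2*x^2 + 9*x + 1)*exp(-x^2)
Second-derivative test at each critical point:
  f''(-0.8931) = -3.9261 < 0 → local maximum
  f''(0.5598) = 6.3724 > 0 → local minimum

Critical points: x = -sqrt(19)/6 - 1/6 ≈ -0.8931 (local maximum); x = -1/6 + sqrt(19)/6 ≈ 0.5598 (local minimum)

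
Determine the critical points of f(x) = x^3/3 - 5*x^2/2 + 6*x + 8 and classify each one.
f'(x) = x^2 - 5*x + 6

Solve f'(x) = 0:
  Factor: x^2 - 5*x + 6 = (x - 3)*(x - 2) = 0.
  ⇒ x = 2, 3

f''(x) = 2*x - 5
Second-derivative test at each critical point:
  f''(2) = -1 < 0 → local maximum
  f''(3) = 1 > 0 → local minimum

Critical points: x = 2 (local maximum); x = 3 (local minimum)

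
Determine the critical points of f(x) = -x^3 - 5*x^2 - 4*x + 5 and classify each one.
f'(x) = -3*x^2 - 10*x - 4

Solve f'(x) = 0:
  3*x^2 + 10*x + 4 = 0 has no rational roots; quadratic formula: x = (-10 ± √52)/6.
  ⇒ x = -5/3 - sqrt(13)/3 ≈ -2.8685, -5/3 + sqrt(13)/3 ≈ -0.4648

f''(x) = -6*x - 10
Second-derivative test at each critical point:
  f''(-2.8685) = 7.2111 > 0 → local minimum
  f''(-0.4648) = -7.2111 < 0 → local maximum

Critical points: x = -5/3 - sqrt(13)/3 ≈ -2.8685 (local minimum); x = -5/3 + sqrt(13)/3 ≈ -0.4648 (local maximum)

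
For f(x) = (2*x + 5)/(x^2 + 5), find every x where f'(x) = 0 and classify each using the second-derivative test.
f'(x) = 2*(-x^2 - 5*x + 5)/(x^4 + 10*x^2 + 25)

Solve f'(x) = 0:
  f'(x) = -2*(x^2 + 5*x - 5)/(x^2 + 5)^2; the denominator is positive wherever f is defined, so f'(x) = 0 ⇔ -2*x^2 - 10*x + 10 = 0.
  Factor: -2*x^2 - 10*x + 10 = -2*(x^2 + 5*x - 5); x^2 + 5*x - 5 = 0 has no rational roots; quadratic formula: x = (-5 ± √45)/2.
  ⇒ x = -3*sqrt(5)/2 - 5/2 ≈ -5.8541, -5/2 + 3*sqrt(5)/2 ≈ 0.8541

f''(x) = 2*(4*x^2*(2*x + 5) - (6*x + 5)*(x^2 + 5))/(x^2 + 5)^3
Second-derivative test at each critical point:
  f''(-5.8541) = 0.0087 > 0 → local minimum
  f''(0.8541) = -0.4087 < 0 → local maximum

Critical points: x = -3*sqrt(5)/2 - 5/2 ≈ -5.8541 (local minimum); x = -5/2 + 3*sqrt(5)/2 ≈ 0.8541 (local maximum)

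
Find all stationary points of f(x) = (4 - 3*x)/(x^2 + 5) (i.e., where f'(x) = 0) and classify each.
f'(x) = (3*x^2 - 8*x - 15)/(x^4 + 10*x^2 + 25)

Solve f'(x) = 0:
  f'(x) = (3*x^2 - 8*x - 15)/(x^2 + 5)^2; the denominator is positive wherever f is defined, so f'(x) = 0 ⇔ 3*x^2 - 8*x - 15 = 0.
  3*x^2 - 8*x - 15 = 0 has no rational roots; quadratic formula: x = (8 ± √244)/6.
  ⇒ x = 4/3 - sqrt(61)/3 ≈ -1.2701, 4/3 + sqrt(61)/3 ≈ 3.9367

f''(x) = 2*(4*x^2*(4 - 3*x) + (9*x - 4)*(x^2 + 5))/(x^2 + 5)^3
Second-derivative test at each critical point:
  f''(-1.2701) = -0.3572 < 0 → local maximum
  f''(3.9367) = 0.0372 > 0 → local minimum

Critical points: x = 4/3 - sqrt(61)/3 ≈ -1.2701 (local maximum); x = 4/3 + sqrt(61)/3 ≈ 3.9367 (local minimum)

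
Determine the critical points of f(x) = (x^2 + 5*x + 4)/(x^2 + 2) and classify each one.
f'(x) = (-5*x^2 - 4*x + 10)/(x^4 + 4*x^2 + 4)

Solve f'(x) = 0:
  f'(x) = -(5*x^2 + 4*x - 10)/(x^2 + 2)^2; the denominator is positive wherever f is defined, so f'(x) = 0 ⇔ -5*x^2 - 4*x + 10 = 0.
  5*x^2 + 4*x - 10 = 0 has no rational roots; quadratic formula: x = (-4 ± √216)/10.
  ⇒ x = -3*sqrt(6)/5 - 2/5 ≈ -1.8697, -2/5 + 3*sqrt(6)/5 ≈ 1.0697

f''(x) = 2*(5*x^3 + 6*x^2 - 30*x - 4)/(x^6 + 6*x^4 + 12*x^2 + 8)
Second-derivative test at each critical point:
  f''(-1.8697) = 0.4866 > 0 → local minimum
  f''(1.0697) = -1.4866 < 0 → local maximum

Critical points: x = -3*sqrt(6)/5 - 2/5 ≈ -1.8697 (local minimum); x = -2/5 + 3*sqrt(6)/5 ≈ 1.0697 (local maximum)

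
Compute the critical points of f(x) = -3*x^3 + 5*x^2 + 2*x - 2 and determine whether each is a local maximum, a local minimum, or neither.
f'(x) = -9*x^2 + 10*x + 2

Solve f'(x) = 0:
  9*x^2 - 10*x - 2 = 0 has no rational roots; quadratic formula: x = (10 ± √172)/18.
  ⇒ x = 5/9 - sqrt(43)/9 ≈ -0.1730, 5/9 + sqrt(43)/9 ≈ 1.2842

f''(x) = 10 - 18*x
Second-derivative test at each critical point:
  f''(-0.1730) = 13.1149 > 0 → local minimum
  f''(1.2842) = -13.1149 < 0 → local maximum

Critical points: x = 5/9 - sqrt(43)/9 ≈ -0.1730 (local minimum); x = 5/9 + sqrt(43)/9 ≈ 1.2842 (local maximum)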